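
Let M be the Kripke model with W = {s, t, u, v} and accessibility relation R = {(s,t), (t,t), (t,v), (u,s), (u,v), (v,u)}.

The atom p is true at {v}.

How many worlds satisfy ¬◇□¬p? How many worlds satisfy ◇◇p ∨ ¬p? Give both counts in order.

2 and 4

For ¬◇□¬p:
s: ◇□¬p is F. ✓
t: ◇□¬p is T. ✗
u: ◇□¬p is T. ✗
v: ◇□¬p is F. ✓
— 2 worlds.
For ◇◇p ∨ ¬p:
s: ◇◇p is T, ¬p is T. ✓
t: ◇◇p is T, ¬p is T. ✓
u: ◇◇p is F, ¬p is T. ✓
v: ◇◇p is T, ¬p is F. ✓
— 4 worlds.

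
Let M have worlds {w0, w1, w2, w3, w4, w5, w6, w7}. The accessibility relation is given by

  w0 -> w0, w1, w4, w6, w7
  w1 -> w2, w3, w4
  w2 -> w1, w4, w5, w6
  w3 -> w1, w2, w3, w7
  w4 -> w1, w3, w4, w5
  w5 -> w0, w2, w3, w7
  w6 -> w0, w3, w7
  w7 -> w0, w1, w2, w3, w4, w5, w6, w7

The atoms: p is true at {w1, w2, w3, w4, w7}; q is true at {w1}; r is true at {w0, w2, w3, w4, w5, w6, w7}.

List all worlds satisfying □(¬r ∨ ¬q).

{w0, w1, w2, w3, w4, w5, w6, w7}

w0: successors {w0, w1, w4, w6, w7}; ¬r ∨ ¬q there: w0:T, w1:T, w4:T, w6:T, w7:T. ✓
w1: successors {w2, w3, w4}; ¬r ∨ ¬q there: w2:T, w3:T, w4:T. ✓
w2: successors {w1, w4, w5, w6}; ¬r ∨ ¬q there: w1:T, w4:T, w5:T, w6:T. ✓
w3: successors {w1, w2, w3, w7}; ¬r ∨ ¬q there: w1:T, w2:T, w3:T, w7:T. ✓
w4: successors {w1, w3, w4, w5}; ¬r ∨ ¬q there: w1:T, w3:T, w4:T, w5:T. ✓
w5: successors {w0, w2, w3, w7}; ¬r ∨ ¬q there: w0:T, w2:T, w3:T, w7:T. ✓
w6: successors {w0, w3, w7}; ¬r ∨ ¬q there: w0:T, w3:T, w7:T. ✓
w7: successors {w0, w1, w2, w3, w4, w5, w6, w7}; ¬r ∨ ¬q there: w0:T, w1:T, w2:T, w3:T, w4:T, w5:T, w6:T, w7:T. ✓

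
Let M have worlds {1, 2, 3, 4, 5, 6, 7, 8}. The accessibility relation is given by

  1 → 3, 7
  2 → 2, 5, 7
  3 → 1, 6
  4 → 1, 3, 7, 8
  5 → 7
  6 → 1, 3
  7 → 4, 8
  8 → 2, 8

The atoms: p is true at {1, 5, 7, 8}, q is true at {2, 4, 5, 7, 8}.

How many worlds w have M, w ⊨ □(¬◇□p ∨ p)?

6

1: successors {3, 7}; ¬◇□p ∨ p there: 3:T, 7:T. ✓
2: successors {2, 5, 7}; ¬◇□p ∨ p there: 2:F, 5:T, 7:T. ✗
3: successors {1, 6}; ¬◇□p ∨ p there: 1:T, 6:T. ✓
4: successors {1, 3, 7, 8}; ¬◇□p ∨ p there: 1:T, 3:T, 7:T, 8:T. ✓
5: successors {7}; ¬◇□p ∨ p there: 7:T. ✓
6: successors {1, 3}; ¬◇□p ∨ p there: 1:T, 3:T. ✓
7: successors {4, 8}; ¬◇□p ∨ p there: 4:T, 8:T. ✓
8: successors {2, 8}; ¬◇□p ∨ p there: 2:F, 8:T. ✗
Satisfying worlds: {1, 3, 4, 5, 6, 7}.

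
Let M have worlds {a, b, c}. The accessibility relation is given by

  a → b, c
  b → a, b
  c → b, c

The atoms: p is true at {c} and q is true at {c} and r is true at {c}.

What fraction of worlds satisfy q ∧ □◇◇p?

a: q is F, □◇◇p is T. ✗
b: q is F, □◇◇p is T. ✗
c: q is T, □◇◇p is T. ✓
That's 1 of 3 worlds, so 1/3.

1/3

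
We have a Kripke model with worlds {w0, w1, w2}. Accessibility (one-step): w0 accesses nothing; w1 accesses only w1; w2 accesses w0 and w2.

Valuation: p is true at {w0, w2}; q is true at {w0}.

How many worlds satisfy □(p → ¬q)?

2

w0: no successors, so □(p → ¬q) holds vacuously. ✓
w1: successors {w1}; p → ¬q there: w1:T. ✓
w2: successors {w0, w2}; p → ¬q there: w0:F, w2:T. ✗
Satisfying worlds: {w0, w1}.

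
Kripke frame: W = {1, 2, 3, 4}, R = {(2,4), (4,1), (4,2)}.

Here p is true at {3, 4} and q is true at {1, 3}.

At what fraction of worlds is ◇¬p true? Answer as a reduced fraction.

1/4

1: no successors, so ◇¬p fails. ✗
2: successors {4}; ¬p there: 4:F. ✗
3: no successors, so ◇¬p fails. ✗
4: successors {1, 2}; ¬p there: 1:T, 2:T. ✓
That's 1 of 4 worlds, so 1/4.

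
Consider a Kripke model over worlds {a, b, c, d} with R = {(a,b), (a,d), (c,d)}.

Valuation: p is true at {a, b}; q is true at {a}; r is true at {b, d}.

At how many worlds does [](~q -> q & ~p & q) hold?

a: successors {b, d}; ~q -> q & ~p & q there: b:F, d:F. ✗
b: no successors, so [](~q -> q & ~p & q) holds vacuously. ✓
c: successors {d}; ~q -> q & ~p & q there: d:F. ✗
d: no successors, so [](~q -> q & ~p & q) holds vacuously. ✓
Satisfying worlds: {b, d}.

2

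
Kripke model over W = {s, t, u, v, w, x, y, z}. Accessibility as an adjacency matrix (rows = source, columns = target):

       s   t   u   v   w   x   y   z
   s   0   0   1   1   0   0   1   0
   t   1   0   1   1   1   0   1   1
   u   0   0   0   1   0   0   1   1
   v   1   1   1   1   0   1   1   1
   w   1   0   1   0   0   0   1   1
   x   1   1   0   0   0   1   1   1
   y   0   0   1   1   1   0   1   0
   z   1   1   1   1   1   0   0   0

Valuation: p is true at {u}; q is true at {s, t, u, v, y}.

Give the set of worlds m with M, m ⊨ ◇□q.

{t, v, w, x, z}

s: successors {u, v, y}; □q there: u:F, v:F, y:F. ✗
t: successors {s, u, v, w, y, z}; □q there: s:T, u:F, v:F, w:F, y:F, z:F. ✓
u: successors {v, y, z}; □q there: v:F, y:F, z:F. ✗
v: successors {s, t, u, v, x, y, z}; □q there: s:T, t:F, u:F, v:F, x:F, y:F, z:F. ✓
w: successors {s, u, y, z}; □q there: s:T, u:F, y:F, z:F. ✓
x: successors {s, t, x, y, z}; □q there: s:T, t:F, x:F, y:F, z:F. ✓
y: successors {u, v, w, y}; □q there: u:F, v:F, w:F, y:F. ✗
z: successors {s, t, u, v, w}; □q there: s:T, t:F, u:F, v:F, w:F. ✓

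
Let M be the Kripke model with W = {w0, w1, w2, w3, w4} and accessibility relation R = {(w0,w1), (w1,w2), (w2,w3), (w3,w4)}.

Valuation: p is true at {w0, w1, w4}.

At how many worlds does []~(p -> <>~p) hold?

w0: successors {w1}; ~(p -> <>~p) there: w1:F. ✗
w1: successors {w2}; ~(p -> <>~p) there: w2:F. ✗
w2: successors {w3}; ~(p -> <>~p) there: w3:F. ✗
w3: successors {w4}; ~(p -> <>~p) there: w4:T. ✓
w4: no successors, so []~(p -> <>~p) holds vacuously. ✓
Satisfying worlds: {w3, w4}.

2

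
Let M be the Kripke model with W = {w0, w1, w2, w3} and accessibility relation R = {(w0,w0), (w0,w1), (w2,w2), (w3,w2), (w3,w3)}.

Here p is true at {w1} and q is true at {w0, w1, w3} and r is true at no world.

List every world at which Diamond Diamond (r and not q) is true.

∅

w0: successors {w0, w1}; Diamond (r and not q) there: w0:F, w1:F. ✗
w1: no successors, so Diamond Diamond (r and not q) fails. ✗
w2: successors {w2}; Diamond (r and not q) there: w2:F. ✗
w3: successors {w2, w3}; Diamond (r and not q) there: w2:F, w3:F. ✗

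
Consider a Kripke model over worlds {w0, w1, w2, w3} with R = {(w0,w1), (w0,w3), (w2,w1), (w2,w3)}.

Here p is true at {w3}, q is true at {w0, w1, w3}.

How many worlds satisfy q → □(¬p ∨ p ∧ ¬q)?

3

w0: q is T, □(¬p ∨ p ∧ ¬q) is F. ✗
w1: q is T, □(¬p ∨ p ∧ ¬q) is T. ✓
w2: q is F, □(¬p ∨ p ∧ ¬q) is F. ✓
w3: q is T, □(¬p ∨ p ∧ ¬q) is T. ✓
Satisfying worlds: {w1, w2, w3}.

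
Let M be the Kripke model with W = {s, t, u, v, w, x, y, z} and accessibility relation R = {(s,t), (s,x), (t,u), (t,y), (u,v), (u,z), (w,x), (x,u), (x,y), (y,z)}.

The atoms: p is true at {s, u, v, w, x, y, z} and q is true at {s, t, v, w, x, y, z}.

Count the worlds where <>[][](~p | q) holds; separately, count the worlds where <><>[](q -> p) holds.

6 and 4

For <>[][](~p | q):
s: successors {t, x}; [][](~p | q) there: t:T, x:T. ✓
t: successors {u, y}; [][](~p | q) there: u:T, y:T. ✓
u: successors {v, z}; [][](~p | q) there: v:T, z:T. ✓
v: no successors, so <>[][](~p | q) fails. ✗
w: successors {x}; [][](~p | q) there: x:T. ✓
x: successors {u, y}; [][](~p | q) there: u:T, y:T. ✓
y: successors {z}; [][](~p | q) there: z:T. ✓
z: no successors, so <>[][](~p | q) fails. ✗
— 6 worlds.
For <><>[](q -> p):
s: successors {t, x}; <>[](q -> p) there: t:T, x:T. ✓
t: successors {u, y}; <>[](q -> p) there: u:T, y:T. ✓
u: successors {v, z}; <>[](q -> p) there: v:F, z:F. ✗
v: no successors, so <><>[](q -> p) fails. ✗
w: successors {x}; <>[](q -> p) there: x:T. ✓
x: successors {u, y}; <>[](q -> p) there: u:T, y:T. ✓
y: successors {z}; <>[](q -> p) there: z:F. ✗
z: no successors, so <><>[](q -> p) fails. ✗
— 4 worlds.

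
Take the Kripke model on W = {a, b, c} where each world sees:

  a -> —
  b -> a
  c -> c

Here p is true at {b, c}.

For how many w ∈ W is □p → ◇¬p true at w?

a: □p is T, ◇¬p is F. ✗
b: □p is F, ◇¬p is T. ✓
c: □p is T, ◇¬p is F. ✗
Satisfying worlds: {b}.

1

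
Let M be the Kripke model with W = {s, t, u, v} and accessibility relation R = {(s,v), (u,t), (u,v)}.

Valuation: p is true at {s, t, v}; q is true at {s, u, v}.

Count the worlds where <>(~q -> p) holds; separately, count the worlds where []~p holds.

2 and 2

For <>(~q -> p):
s: successors {v}; ~q -> p there: v:T. ✓
t: no successors, so <>(~q -> p) fails. ✗
u: successors {t, v}; ~q -> p there: t:T, v:T. ✓
v: no successors, so <>(~q -> p) fails. ✗
— 2 worlds.
For []~p:
s: successors {v}; ~p there: v:F. ✗
t: no successors, so []~p holds vacuously. ✓
u: successors {t, v}; ~p there: t:F, v:F. ✗
v: no successors, so []~p holds vacuously. ✓
— 2 worlds.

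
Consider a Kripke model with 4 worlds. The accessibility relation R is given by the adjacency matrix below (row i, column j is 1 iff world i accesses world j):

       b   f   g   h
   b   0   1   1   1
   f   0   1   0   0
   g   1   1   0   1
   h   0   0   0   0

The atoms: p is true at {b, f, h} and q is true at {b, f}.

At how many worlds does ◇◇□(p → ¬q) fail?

b: successors {f, g, h}; ◇□(p → ¬q) there: f:F, g:T, h:F. ✓
f: successors {f}; ◇□(p → ¬q) there: f:F. ✗
g: successors {b, f, h}; ◇□(p → ¬q) there: b:T, f:F, h:F. ✓
h: no successors, so ◇◇□(p → ¬q) fails. ✗
Satisfying worlds: {b, g}.
So ◇◇□(p → ¬q) fails at the other 2 worlds.

2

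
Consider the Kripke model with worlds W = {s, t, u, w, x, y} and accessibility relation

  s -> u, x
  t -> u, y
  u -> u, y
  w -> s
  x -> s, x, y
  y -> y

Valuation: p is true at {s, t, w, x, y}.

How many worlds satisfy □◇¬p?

s: successors {u, x}; ◇¬p there: u:T, x:F. ✗
t: successors {u, y}; ◇¬p there: u:T, y:F. ✗
u: successors {u, y}; ◇¬p there: u:T, y:F. ✗
w: successors {s}; ◇¬p there: s:T. ✓
x: successors {s, x, y}; ◇¬p there: s:T, x:F, y:F. ✗
y: successors {y}; ◇¬p there: y:F. ✗
Satisfying worlds: {w}.

1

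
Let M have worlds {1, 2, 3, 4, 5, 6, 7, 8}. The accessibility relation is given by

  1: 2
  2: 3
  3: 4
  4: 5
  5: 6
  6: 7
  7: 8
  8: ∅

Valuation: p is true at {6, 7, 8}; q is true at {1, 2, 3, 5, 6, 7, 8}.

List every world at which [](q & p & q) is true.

1: successors {2}; q & p & q there: 2:F. ✗
2: successors {3}; q & p & q there: 3:F. ✗
3: successors {4}; q & p & q there: 4:F. ✗
4: successors {5}; q & p & q there: 5:F. ✗
5: successors {6}; q & p & q there: 6:T. ✓
6: successors {7}; q & p & q there: 7:T. ✓
7: successors {8}; q & p & q there: 8:T. ✓
8: no successors, so [](q & p & q) holds vacuously. ✓

{5, 6, 7, 8}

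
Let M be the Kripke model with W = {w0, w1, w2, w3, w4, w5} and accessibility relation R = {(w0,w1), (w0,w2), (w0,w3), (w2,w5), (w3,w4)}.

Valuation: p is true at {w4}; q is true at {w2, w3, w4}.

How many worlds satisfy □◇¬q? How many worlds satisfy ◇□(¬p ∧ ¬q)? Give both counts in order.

For □◇¬q:
w0: successors {w1, w2, w3}; ◇¬q there: w1:F, w2:T, w3:F. ✗
w1: no successors, so □◇¬q holds vacuously. ✓
w2: successors {w5}; ◇¬q there: w5:F. ✗
w3: successors {w4}; ◇¬q there: w4:F. ✗
w4: no successors, so □◇¬q holds vacuously. ✓
w5: no successors, so □◇¬q holds vacuously. ✓
— 3 worlds.
For ◇□(¬p ∧ ¬q):
w0: successors {w1, w2, w3}; □(¬p ∧ ¬q) there: w1:T, w2:T, w3:F. ✓
w1: no successors, so ◇□(¬p ∧ ¬q) fails. ✗
w2: successors {w5}; □(¬p ∧ ¬q) there: w5:T. ✓
w3: successors {w4}; □(¬p ∧ ¬q) there: w4:T. ✓
w4: no successors, so ◇□(¬p ∧ ¬q) fails. ✗
w5: no successors, so ◇□(¬p ∧ ¬q) fails. ✗
— 3 worlds.

3 and 3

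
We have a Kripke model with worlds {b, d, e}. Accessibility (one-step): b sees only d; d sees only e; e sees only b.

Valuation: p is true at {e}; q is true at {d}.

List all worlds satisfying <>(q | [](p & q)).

{b}

b: successors {d}; q | [](p & q) there: d:T. ✓
d: successors {e}; q | [](p & q) there: e:F. ✗
e: successors {b}; q | [](p & q) there: b:F. ✗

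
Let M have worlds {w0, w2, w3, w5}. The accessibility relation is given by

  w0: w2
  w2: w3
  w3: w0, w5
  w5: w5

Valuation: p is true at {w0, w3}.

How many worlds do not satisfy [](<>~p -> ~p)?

2

w0: successors {w2}; <>~p -> ~p there: w2:T. ✓
w2: successors {w3}; <>~p -> ~p there: w3:F. ✗
w3: successors {w0, w5}; <>~p -> ~p there: w0:F, w5:T. ✗
w5: successors {w5}; <>~p -> ~p there: w5:T. ✓
Satisfying worlds: {w0, w5}.
So [](<>~p -> ~p) fails at the other 2 worlds.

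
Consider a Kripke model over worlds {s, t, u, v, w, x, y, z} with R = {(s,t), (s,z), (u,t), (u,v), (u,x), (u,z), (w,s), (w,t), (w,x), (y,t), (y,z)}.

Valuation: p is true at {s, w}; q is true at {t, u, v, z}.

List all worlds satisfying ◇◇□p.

s: successors {t, z}; ◇□p there: t:F, z:F. ✗
t: no successors, so ◇◇□p fails. ✗
u: successors {t, v, x, z}; ◇□p there: t:F, v:F, x:F, z:F. ✗
v: no successors, so ◇◇□p fails. ✗
w: successors {s, t, x}; ◇□p there: s:T, t:F, x:F. ✓
x: no successors, so ◇◇□p fails. ✗
y: successors {t, z}; ◇□p there: t:F, z:F. ✗
z: no successors, so ◇◇□p fails. ✗

{w}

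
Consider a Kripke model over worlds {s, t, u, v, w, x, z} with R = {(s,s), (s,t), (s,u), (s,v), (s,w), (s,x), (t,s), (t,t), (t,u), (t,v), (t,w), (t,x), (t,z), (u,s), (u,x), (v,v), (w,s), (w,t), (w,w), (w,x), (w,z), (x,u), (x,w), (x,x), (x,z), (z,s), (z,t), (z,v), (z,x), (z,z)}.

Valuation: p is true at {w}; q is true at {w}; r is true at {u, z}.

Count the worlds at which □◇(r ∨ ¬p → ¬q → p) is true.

s: successors {s, t, u, v, w, x}; ◇(r ∨ ¬p → ¬q → p) there: s:T, t:T, u:F, v:F, w:T, x:T. ✗
t: successors {s, t, u, v, w, x, z}; ◇(r ∨ ¬p → ¬q → p) there: s:T, t:T, u:F, v:F, w:T, x:T, z:F. ✗
u: successors {s, x}; ◇(r ∨ ¬p → ¬q → p) there: s:T, x:T. ✓
v: successors {v}; ◇(r ∨ ¬p → ¬q → p) there: v:F. ✗
w: successors {s, t, w, x, z}; ◇(r ∨ ¬p → ¬q → p) there: s:T, t:T, w:T, x:T, z:F. ✗
x: successors {u, w, x, z}; ◇(r ∨ ¬p → ¬q → p) there: u:F, w:T, x:T, z:F. ✗
z: successors {s, t, v, x, z}; ◇(r ∨ ¬p → ¬q → p) there: s:T, t:T, v:F, x:T, z:F. ✗
Satisfying worlds: {u}.

1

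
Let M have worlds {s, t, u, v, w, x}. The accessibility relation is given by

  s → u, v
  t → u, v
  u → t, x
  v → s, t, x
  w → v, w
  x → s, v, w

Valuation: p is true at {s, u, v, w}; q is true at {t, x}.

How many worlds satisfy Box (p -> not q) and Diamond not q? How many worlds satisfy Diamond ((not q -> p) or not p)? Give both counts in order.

5 and 6

For Box (p -> not q) and Diamond not q:
s: Box (p -> not q) is T, Diamond not q is T. ✓
t: Box (p -> not q) is T, Diamond not q is T. ✓
u: Box (p -> not q) is T, Diamond not q is F. ✗
v: Box (p -> not q) is T, Diamond not q is T. ✓
w: Box (p -> not q) is T, Diamond not q is T. ✓
x: Box (p -> not q) is T, Diamond not q is T. ✓
— 5 worlds.
For Diamond ((not q -> p) or not p):
s: successors {u, v}; (not q -> p) or not p there: u:T, v:T. ✓
t: successors {u, v}; (not q -> p) or not p there: u:T, v:T. ✓
u: successors {t, x}; (not q -> p) or not p there: t:T, x:T. ✓
v: successors {s, t, x}; (not q -> p) or not p there: s:T, t:T, x:T. ✓
w: successors {v, w}; (not q -> p) or not p there: v:T, w:T. ✓
x: successors {s, v, w}; (not q -> p) or not p there: s:T, v:T, w:T. ✓
— 6 worlds.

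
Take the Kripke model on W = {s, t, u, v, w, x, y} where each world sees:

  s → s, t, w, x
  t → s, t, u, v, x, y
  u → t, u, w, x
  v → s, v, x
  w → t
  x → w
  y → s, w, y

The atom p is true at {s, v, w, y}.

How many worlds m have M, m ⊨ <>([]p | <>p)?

6

s: successors {s, t, w, x}; []p | <>p there: s:T, t:T, w:F, x:T. ✓
t: successors {s, t, u, v, x, y}; []p | <>p there: s:T, t:T, u:T, v:T, x:T, y:T. ✓
u: successors {t, u, w, x}; []p | <>p there: t:T, u:T, w:F, x:T. ✓
v: successors {s, v, x}; []p | <>p there: s:T, v:T, x:T. ✓
w: successors {t}; []p | <>p there: t:T. ✓
x: successors {w}; []p | <>p there: w:F. ✗
y: successors {s, w, y}; []p | <>p there: s:T, w:F, y:T. ✓
Satisfying worlds: {s, t, u, v, w, y}.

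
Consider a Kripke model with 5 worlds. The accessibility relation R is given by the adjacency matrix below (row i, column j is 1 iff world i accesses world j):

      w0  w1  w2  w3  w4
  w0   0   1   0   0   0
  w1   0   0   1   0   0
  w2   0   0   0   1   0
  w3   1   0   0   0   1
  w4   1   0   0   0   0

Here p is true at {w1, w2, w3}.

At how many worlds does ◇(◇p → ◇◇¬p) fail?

2

w0: successors {w1}; ◇p → ◇◇¬p there: w1:F. ✗
w1: successors {w2}; ◇p → ◇◇¬p there: w2:T. ✓
w2: successors {w3}; ◇p → ◇◇¬p there: w3:T. ✓
w3: successors {w0, w4}; ◇p → ◇◇¬p there: w0:F, w4:T. ✓
w4: successors {w0}; ◇p → ◇◇¬p there: w0:F. ✗
Satisfying worlds: {w1, w2, w3}.
So ◇(◇p → ◇◇¬p) fails at the other 2 worlds.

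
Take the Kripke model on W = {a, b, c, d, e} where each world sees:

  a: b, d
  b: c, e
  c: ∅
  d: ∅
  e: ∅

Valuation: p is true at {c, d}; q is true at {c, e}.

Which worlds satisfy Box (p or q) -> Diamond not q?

{a}

a: Box (p or q) is F, Diamond not q is T. ✓
b: Box (p or q) is T, Diamond not q is F. ✗
c: Box (p or q) is T, Diamond not q is F. ✗
d: Box (p or q) is T, Diamond not q is F. ✗
e: Box (p or q) is T, Diamond not q is F. ✗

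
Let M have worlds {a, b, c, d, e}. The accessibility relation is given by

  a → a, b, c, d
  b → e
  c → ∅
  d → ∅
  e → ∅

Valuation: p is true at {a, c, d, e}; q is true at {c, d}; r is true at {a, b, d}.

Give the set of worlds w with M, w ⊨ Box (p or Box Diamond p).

{b, c, d, e}

a: successors {a, b, c, d}; p or Box Diamond p there: a:T, b:F, c:T, d:T. ✗
b: successors {e}; p or Box Diamond p there: e:T. ✓
c: no successors, so Box (p or Box Diamond p) holds vacuously. ✓
d: no successors, so Box (p or Box Diamond p) holds vacuously. ✓
e: no successors, so Box (p or Box Diamond p) holds vacuously. ✓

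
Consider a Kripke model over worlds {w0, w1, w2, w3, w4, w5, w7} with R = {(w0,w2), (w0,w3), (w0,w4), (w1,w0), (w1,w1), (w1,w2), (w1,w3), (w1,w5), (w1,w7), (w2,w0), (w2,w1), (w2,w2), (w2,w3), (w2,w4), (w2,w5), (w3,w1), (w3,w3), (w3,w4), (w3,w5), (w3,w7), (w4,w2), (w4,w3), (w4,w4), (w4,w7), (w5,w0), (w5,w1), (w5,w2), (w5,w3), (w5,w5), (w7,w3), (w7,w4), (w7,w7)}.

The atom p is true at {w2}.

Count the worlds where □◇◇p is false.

0

w0: successors {w2, w3, w4}; ◇◇p there: w2:T, w3:T, w4:T. ✓
w1: successors {w0, w1, w2, w3, w5, w7}; ◇◇p there: w0:T, w1:T, w2:T, w3:T, w5:T, w7:T. ✓
w2: successors {w0, w1, w2, w3, w4, w5}; ◇◇p there: w0:T, w1:T, w2:T, w3:T, w4:T, w5:T. ✓
w3: successors {w1, w3, w4, w5, w7}; ◇◇p there: w1:T, w3:T, w4:T, w5:T, w7:T. ✓
w4: successors {w2, w3, w4, w7}; ◇◇p there: w2:T, w3:T, w4:T, w7:T. ✓
w5: successors {w0, w1, w2, w3, w5}; ◇◇p there: w0:T, w1:T, w2:T, w3:T, w5:T. ✓
w7: successors {w3, w4, w7}; ◇◇p there: w3:T, w4:T, w7:T. ✓
Satisfying worlds: {w0, w1, w2, w3, w4, w5, w7}.
So □◇◇p fails at the other 0 worlds.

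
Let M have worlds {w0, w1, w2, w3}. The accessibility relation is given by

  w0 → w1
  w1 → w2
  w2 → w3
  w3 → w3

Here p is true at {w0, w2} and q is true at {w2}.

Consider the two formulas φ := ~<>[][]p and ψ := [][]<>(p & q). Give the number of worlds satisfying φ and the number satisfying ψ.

4 and 0

For ~<>[][]p:
w0: <>[][]p is F. ✓
w1: <>[][]p is F. ✓
w2: <>[][]p is F. ✓
w3: <>[][]p is F. ✓
— 4 worlds.
For [][]<>(p & q):
w0: successors {w1}; []<>(p & q) there: w1:F. ✗
w1: successors {w2}; []<>(p & q) there: w2:F. ✗
w2: successors {w3}; []<>(p & q) there: w3:F. ✗
w3: successors {w3}; []<>(p & q) there: w3:F. ✗
— 0 worlds.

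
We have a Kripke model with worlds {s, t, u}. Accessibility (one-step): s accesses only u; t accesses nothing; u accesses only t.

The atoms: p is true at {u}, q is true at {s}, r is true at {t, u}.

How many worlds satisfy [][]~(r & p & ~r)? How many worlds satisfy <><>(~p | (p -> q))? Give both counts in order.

3 and 1

For [][]~(r & p & ~r):
s: successors {u}; []~(r & p & ~r) there: u:T. ✓
t: no successors, so [][]~(r & p & ~r) holds vacuously. ✓
u: successors {t}; []~(r & p & ~r) there: t:T. ✓
— 3 worlds.
For <><>(~p | (p -> q)):
s: successors {u}; <>(~p | (p -> q)) there: u:T. ✓
t: no successors, so <><>(~p | (p -> q)) fails. ✗
u: successors {t}; <>(~p | (p -> q)) there: t:F. ✗
— 1 world.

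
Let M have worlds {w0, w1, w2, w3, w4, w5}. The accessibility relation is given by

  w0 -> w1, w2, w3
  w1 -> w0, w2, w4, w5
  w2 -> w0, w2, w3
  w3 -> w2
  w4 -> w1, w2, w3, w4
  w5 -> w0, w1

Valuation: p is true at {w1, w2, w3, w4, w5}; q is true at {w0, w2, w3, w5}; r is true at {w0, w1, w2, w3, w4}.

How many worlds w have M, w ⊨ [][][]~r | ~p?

1

w0: [][][]~r is F, ~p is T. ✓
w1: [][][]~r is F, ~p is F. ✗
w2: [][][]~r is F, ~p is F. ✗
w3: [][][]~r is F, ~p is F. ✗
w4: [][][]~r is F, ~p is F. ✗
w5: [][][]~r is F, ~p is F. ✗
Satisfying worlds: {w0}.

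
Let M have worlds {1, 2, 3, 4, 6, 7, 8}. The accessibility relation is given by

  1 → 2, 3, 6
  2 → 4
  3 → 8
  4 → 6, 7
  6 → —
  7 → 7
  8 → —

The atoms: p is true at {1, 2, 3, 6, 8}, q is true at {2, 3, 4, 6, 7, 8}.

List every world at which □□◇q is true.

1: successors {2, 3, 6}; □◇q there: 2:T, 3:F, 6:T. ✗
2: successors {4}; □◇q there: 4:F. ✗
3: successors {8}; □◇q there: 8:T. ✓
4: successors {6, 7}; □◇q there: 6:T, 7:T. ✓
6: no successors, so □□◇q holds vacuously. ✓
7: successors {7}; □◇q there: 7:T. ✓
8: no successors, so □□◇q holds vacuously. ✓

{3, 4, 6, 7, 8}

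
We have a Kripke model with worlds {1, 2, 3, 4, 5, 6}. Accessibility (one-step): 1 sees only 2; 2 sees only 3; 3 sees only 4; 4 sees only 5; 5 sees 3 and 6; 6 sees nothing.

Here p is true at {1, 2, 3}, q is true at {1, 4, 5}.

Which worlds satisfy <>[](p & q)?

1: successors {2}; [](p & q) there: 2:F. ✗
2: successors {3}; [](p & q) there: 3:F. ✗
3: successors {4}; [](p & q) there: 4:F. ✗
4: successors {5}; [](p & q) there: 5:F. ✗
5: successors {3, 6}; [](p & q) there: 3:F, 6:T. ✓
6: no successors, so <>[](p & q) fails. ✗

{5}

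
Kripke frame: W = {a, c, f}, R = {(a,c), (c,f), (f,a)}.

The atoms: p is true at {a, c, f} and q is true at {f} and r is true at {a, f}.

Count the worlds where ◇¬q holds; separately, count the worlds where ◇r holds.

2 and 2

For ◇¬q:
a: successors {c}; ¬q there: c:T. ✓
c: successors {f}; ¬q there: f:F. ✗
f: successors {a}; ¬q there: a:T. ✓
— 2 worlds.
For ◇r:
a: successors {c}; r there: c:F. ✗
c: successors {f}; r there: f:T. ✓
f: successors {a}; r there: a:T. ✓
— 2 worlds.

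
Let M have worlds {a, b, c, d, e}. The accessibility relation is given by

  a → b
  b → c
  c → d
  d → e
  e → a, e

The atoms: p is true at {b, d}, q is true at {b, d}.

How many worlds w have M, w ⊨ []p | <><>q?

4

a: []p is T, <><>q is F. ✓
b: []p is F, <><>q is T. ✓
c: []p is T, <><>q is F. ✓
d: []p is F, <><>q is F. ✗
e: []p is F, <><>q is T. ✓
Satisfying worlds: {a, b, c, e}.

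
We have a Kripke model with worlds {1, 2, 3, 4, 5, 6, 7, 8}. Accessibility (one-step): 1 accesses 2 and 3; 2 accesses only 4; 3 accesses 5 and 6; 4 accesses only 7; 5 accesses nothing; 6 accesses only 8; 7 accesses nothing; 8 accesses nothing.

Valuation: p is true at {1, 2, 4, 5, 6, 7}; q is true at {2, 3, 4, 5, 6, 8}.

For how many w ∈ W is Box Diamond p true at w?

5

1: successors {2, 3}; Diamond p there: 2:T, 3:T. ✓
2: successors {4}; Diamond p there: 4:T. ✓
3: successors {5, 6}; Diamond p there: 5:F, 6:F. ✗
4: successors {7}; Diamond p there: 7:F. ✗
5: no successors, so Box Diamond p holds vacuously. ✓
6: successors {8}; Diamond p there: 8:F. ✗
7: no successors, so Box Diamond p holds vacuously. ✓
8: no successors, so Box Diamond p holds vacuously. ✓
Satisfying worlds: {1, 2, 5, 7, 8}.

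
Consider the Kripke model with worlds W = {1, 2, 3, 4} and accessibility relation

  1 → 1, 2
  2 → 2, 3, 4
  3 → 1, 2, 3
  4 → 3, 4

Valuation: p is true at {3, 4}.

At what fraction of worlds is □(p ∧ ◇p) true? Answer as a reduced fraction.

1: successors {1, 2}; p ∧ ◇p there: 1:F, 2:F. ✗
2: successors {2, 3, 4}; p ∧ ◇p there: 2:F, 3:T, 4:T. ✗
3: successors {1, 2, 3}; p ∧ ◇p there: 1:F, 2:F, 3:T. ✗
4: successors {3, 4}; p ∧ ◇p there: 3:T, 4:T. ✓
That's 1 of 4 worlds, so 1/4.

1/4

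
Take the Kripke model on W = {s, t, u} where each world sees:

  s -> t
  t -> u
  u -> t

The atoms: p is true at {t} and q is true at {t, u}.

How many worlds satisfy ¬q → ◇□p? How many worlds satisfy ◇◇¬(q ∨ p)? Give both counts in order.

2 and 0

For ¬q → ◇□p:
s: ¬q is T, ◇□p is F. ✗
t: ¬q is F, ◇□p is T. ✓
u: ¬q is F, ◇□p is F. ✓
— 2 worlds.
For ◇◇¬(q ∨ p):
s: successors {t}; ◇¬(q ∨ p) there: t:F. ✗
t: successors {u}; ◇¬(q ∨ p) there: u:F. ✗
u: successors {t}; ◇¬(q ∨ p) there: t:F. ✗
— 0 worlds.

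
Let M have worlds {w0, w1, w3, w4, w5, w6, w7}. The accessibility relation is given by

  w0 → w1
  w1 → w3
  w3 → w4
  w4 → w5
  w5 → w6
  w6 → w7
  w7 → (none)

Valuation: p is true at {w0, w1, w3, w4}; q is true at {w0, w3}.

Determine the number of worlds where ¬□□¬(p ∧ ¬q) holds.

1

w0: □□¬(p ∧ ¬q) is T. ✗
w1: □□¬(p ∧ ¬q) is F. ✓
w3: □□¬(p ∧ ¬q) is T. ✗
w4: □□¬(p ∧ ¬q) is T. ✗
w5: □□¬(p ∧ ¬q) is T. ✗
w6: □□¬(p ∧ ¬q) is T. ✗
w7: □□¬(p ∧ ¬q) is T. ✗
Satisfying worlds: {w1}.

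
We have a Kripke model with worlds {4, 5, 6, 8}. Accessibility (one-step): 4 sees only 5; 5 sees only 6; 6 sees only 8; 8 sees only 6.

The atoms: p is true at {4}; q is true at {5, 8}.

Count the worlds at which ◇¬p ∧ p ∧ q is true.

4: ◇¬p is T, p ∧ q is F. ✗
5: ◇¬p is T, p ∧ q is F. ✗
6: ◇¬p is T, p ∧ q is F. ✗
8: ◇¬p is T, p ∧ q is F. ✗
Satisfying worlds: ∅.

0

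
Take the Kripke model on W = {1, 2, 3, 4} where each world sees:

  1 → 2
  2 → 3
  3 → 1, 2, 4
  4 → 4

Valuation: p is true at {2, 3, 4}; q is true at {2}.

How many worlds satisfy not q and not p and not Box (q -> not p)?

1: not q and not p is T, not Box (q -> not p) is T. ✓
2: not q and not p is F, not Box (q -> not p) is F. ✗
3: not q and not p is F, not Box (q -> not p) is T. ✗
4: not q and not p is F, not Box (q -> not p) is F. ✗
Satisfying worlds: {1}.

1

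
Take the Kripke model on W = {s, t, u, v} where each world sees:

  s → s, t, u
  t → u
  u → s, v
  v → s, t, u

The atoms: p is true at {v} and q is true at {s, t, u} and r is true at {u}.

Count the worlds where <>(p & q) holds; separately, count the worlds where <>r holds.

For <>(p & q):
s: successors {s, t, u}; p & q there: s:F, t:F, u:F. ✗
t: successors {u}; p & q there: u:F. ✗
u: successors {s, v}; p & q there: s:F, v:F. ✗
v: successors {s, t, u}; p & q there: s:F, t:F, u:F. ✗
— 0 worlds.
For <>r:
s: successors {s, t, u}; r there: s:F, t:F, u:T. ✓
t: successors {u}; r there: u:T. ✓
u: successors {s, v}; r there: s:F, v:F. ✗
v: successors {s, t, u}; r there: s:F, t:F, u:T. ✓
— 3 worlds.

0 and 3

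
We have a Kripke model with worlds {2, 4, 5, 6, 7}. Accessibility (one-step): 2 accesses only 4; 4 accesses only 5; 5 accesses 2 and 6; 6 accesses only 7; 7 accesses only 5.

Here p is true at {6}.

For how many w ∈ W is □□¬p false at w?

2: successors {4}; □¬p there: 4:T. ✓
4: successors {5}; □¬p there: 5:F. ✗
5: successors {2, 6}; □¬p there: 2:T, 6:T. ✓
6: successors {7}; □¬p there: 7:T. ✓
7: successors {5}; □¬p there: 5:F. ✗
Satisfying worlds: {2, 5, 6}.
So □□¬p fails at the other 2 worlds.

2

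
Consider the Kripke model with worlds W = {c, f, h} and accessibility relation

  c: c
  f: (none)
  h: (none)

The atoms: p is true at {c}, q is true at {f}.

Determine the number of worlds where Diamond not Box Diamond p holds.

c: successors {c}; not Box Diamond p there: c:F. ✗
f: no successors, so Diamond not Box Diamond p fails. ✗
h: no successors, so Diamond not Box Diamond p fails. ✗
Satisfying worlds: ∅.

0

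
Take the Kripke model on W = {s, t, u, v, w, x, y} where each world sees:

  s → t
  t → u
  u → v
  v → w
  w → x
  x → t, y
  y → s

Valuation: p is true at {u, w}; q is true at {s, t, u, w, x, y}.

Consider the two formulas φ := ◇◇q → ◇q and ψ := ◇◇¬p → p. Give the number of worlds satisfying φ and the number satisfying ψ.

For ◇◇q → ◇q:
s: ◇◇q is T, ◇q is T. ✓
t: ◇◇q is F, ◇q is T. ✓
u: ◇◇q is T, ◇q is F. ✗
v: ◇◇q is T, ◇q is T. ✓
w: ◇◇q is T, ◇q is T. ✓
x: ◇◇q is T, ◇q is T. ✓
y: ◇◇q is T, ◇q is T. ✓
— 6 worlds.
For ◇◇¬p → p:
s: ◇◇¬p is F, p is F. ✓
t: ◇◇¬p is T, p is F. ✗
u: ◇◇¬p is F, p is T. ✓
v: ◇◇¬p is T, p is F. ✗
w: ◇◇¬p is T, p is T. ✓
x: ◇◇¬p is T, p is F. ✗
y: ◇◇¬p is T, p is F. ✗
— 3 worlds.

6 and 3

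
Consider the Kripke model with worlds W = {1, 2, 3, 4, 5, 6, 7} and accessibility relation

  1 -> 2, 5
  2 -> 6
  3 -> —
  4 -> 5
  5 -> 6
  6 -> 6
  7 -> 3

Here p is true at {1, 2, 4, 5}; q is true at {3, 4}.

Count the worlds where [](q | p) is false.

1: successors {2, 5}; q | p there: 2:T, 5:T. ✓
2: successors {6}; q | p there: 6:F. ✗
3: no successors, so [](q | p) holds vacuously. ✓
4: successors {5}; q | p there: 5:T. ✓
5: successors {6}; q | p there: 6:F. ✗
6: successors {6}; q | p there: 6:F. ✗
7: successors {3}; q | p there: 3:T. ✓
Satisfying worlds: {1, 3, 4, 7}.
So [](q | p) fails at the other 3 worlds.

3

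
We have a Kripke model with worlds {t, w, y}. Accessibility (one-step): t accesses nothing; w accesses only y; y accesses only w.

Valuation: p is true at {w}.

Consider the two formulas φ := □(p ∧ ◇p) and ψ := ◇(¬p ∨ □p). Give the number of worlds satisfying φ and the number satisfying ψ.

1 and 1

For □(p ∧ ◇p):
t: no successors, so □(p ∧ ◇p) holds vacuously. ✓
w: successors {y}; p ∧ ◇p there: y:F. ✗
y: successors {w}; p ∧ ◇p there: w:F. ✗
— 1 world.
For ◇(¬p ∨ □p):
t: no successors, so ◇(¬p ∨ □p) fails. ✗
w: successors {y}; ¬p ∨ □p there: y:T. ✓
y: successors {w}; ¬p ∨ □p there: w:F. ✗
— 1 world.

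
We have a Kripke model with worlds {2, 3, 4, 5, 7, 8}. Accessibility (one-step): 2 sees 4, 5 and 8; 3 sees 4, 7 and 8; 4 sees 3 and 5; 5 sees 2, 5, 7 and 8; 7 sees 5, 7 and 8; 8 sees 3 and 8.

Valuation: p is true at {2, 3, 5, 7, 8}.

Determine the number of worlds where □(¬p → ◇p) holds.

6

2: successors {4, 5, 8}; ¬p → ◇p there: 4:T, 5:T, 8:T. ✓
3: successors {4, 7, 8}; ¬p → ◇p there: 4:T, 7:T, 8:T. ✓
4: successors {3, 5}; ¬p → ◇p there: 3:T, 5:T. ✓
5: successors {2, 5, 7, 8}; ¬p → ◇p there: 2:T, 5:T, 7:T, 8:T. ✓
7: successors {5, 7, 8}; ¬p → ◇p there: 5:T, 7:T, 8:T. ✓
8: successors {3, 8}; ¬p → ◇p there: 3:T, 8:T. ✓
Satisfying worlds: {2, 3, 4, 5, 7, 8}.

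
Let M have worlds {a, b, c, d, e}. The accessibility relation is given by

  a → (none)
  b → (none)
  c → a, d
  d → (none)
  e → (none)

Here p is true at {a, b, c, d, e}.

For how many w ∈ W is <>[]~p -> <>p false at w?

0

a: <>[]~p is F, <>p is F. ✓
b: <>[]~p is F, <>p is F. ✓
c: <>[]~p is T, <>p is T. ✓
d: <>[]~p is F, <>p is F. ✓
e: <>[]~p is F, <>p is F. ✓
Satisfying worlds: {a, b, c, d, e}.
So <>[]~p -> <>p fails at the other 0 worlds.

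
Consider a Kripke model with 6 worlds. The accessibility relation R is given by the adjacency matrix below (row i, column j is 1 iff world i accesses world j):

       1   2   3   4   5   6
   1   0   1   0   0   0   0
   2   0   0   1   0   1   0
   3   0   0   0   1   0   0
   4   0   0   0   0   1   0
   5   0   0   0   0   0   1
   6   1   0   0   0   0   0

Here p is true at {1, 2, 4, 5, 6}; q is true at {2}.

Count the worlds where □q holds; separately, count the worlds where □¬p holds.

For □q:
1: successors {2}; q there: 2:T. ✓
2: successors {3, 5}; q there: 3:F, 5:F. ✗
3: successors {4}; q there: 4:F. ✗
4: successors {5}; q there: 5:F. ✗
5: successors {6}; q there: 6:F. ✗
6: successors {1}; q there: 1:F. ✗
— 1 world.
For □¬p:
1: successors {2}; ¬p there: 2:F. ✗
2: successors {3, 5}; ¬p there: 3:T, 5:F. ✗
3: successors {4}; ¬p there: 4:F. ✗
4: successors {5}; ¬p there: 5:F. ✗
5: successors {6}; ¬p there: 6:F. ✗
6: successors {1}; ¬p there: 1:F. ✗
— 0 worlds.

1 and 0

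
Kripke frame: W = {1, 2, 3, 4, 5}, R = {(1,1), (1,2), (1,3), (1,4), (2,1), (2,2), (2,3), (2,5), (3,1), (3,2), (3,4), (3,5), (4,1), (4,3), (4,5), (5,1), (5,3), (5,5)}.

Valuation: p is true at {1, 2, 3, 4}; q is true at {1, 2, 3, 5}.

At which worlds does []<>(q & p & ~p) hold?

∅

1: successors {1, 2, 3, 4}; <>(q & p & ~p) there: 1:F, 2:F, 3:F, 4:F. ✗
2: successors {1, 2, 3, 5}; <>(q & p & ~p) there: 1:F, 2:F, 3:F, 5:F. ✗
3: successors {1, 2, 4, 5}; <>(q & p & ~p) there: 1:F, 2:F, 4:F, 5:F. ✗
4: successors {1, 3, 5}; <>(q & p & ~p) there: 1:F, 3:F, 5:F. ✗
5: successors {1, 3, 5}; <>(q & p & ~p) there: 1:F, 3:F, 5:F. ✗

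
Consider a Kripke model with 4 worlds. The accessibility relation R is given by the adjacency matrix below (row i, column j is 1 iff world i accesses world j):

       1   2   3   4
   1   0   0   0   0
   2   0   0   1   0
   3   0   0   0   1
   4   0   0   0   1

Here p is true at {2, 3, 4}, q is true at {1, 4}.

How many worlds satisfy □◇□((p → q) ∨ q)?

1: no successors, so □◇□((p → q) ∨ q) holds vacuously. ✓
2: successors {3}; ◇□((p → q) ∨ q) there: 3:T. ✓
3: successors {4}; ◇□((p → q) ∨ q) there: 4:T. ✓
4: successors {4}; ◇□((p → q) ∨ q) there: 4:T. ✓
Satisfying worlds: {1, 2, 3, 4}.

4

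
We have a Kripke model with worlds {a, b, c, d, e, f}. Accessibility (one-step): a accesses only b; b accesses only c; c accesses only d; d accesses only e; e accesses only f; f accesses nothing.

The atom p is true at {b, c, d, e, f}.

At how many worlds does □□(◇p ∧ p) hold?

5

a: successors {b}; □(◇p ∧ p) there: b:T. ✓
b: successors {c}; □(◇p ∧ p) there: c:T. ✓
c: successors {d}; □(◇p ∧ p) there: d:T. ✓
d: successors {e}; □(◇p ∧ p) there: e:F. ✗
e: successors {f}; □(◇p ∧ p) there: f:T. ✓
f: no successors, so □□(◇p ∧ p) holds vacuously. ✓
Satisfying worlds: {a, b, c, e, f}.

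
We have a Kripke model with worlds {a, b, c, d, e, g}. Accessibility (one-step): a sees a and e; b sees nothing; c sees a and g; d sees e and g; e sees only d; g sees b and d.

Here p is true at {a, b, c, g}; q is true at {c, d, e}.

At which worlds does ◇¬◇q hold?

{g}

a: successors {a, e}; ¬◇q there: a:F, e:F. ✗
b: no successors, so ◇¬◇q fails. ✗
c: successors {a, g}; ¬◇q there: a:F, g:F. ✗
d: successors {e, g}; ¬◇q there: e:F, g:F. ✗
e: successors {d}; ¬◇q there: d:F. ✗
g: successors {b, d}; ¬◇q there: b:T, d:F. ✓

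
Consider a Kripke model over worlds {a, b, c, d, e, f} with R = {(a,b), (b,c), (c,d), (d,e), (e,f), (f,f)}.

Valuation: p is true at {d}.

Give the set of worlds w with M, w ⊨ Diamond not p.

{a, b, d, e, f}

a: successors {b}; not p there: b:T. ✓
b: successors {c}; not p there: c:T. ✓
c: successors {d}; not p there: d:F. ✗
d: successors {e}; not p there: e:T. ✓
e: successors {f}; not p there: f:T. ✓
f: successors {f}; not p there: f:T. ✓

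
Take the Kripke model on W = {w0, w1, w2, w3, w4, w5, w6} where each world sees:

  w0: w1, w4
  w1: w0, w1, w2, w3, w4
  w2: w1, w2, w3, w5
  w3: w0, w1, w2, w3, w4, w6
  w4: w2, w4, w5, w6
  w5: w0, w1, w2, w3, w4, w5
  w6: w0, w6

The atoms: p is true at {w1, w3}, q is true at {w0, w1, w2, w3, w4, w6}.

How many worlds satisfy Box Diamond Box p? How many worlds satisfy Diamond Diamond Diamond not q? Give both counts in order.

For Box Diamond Box p:
w0: successors {w1, w4}; Diamond Box p there: w1:F, w4:F. ✗
w1: successors {w0, w1, w2, w3, w4}; Diamond Box p there: w0:F, w1:F, w2:F, w3:F, w4:F. ✗
w2: successors {w1, w2, w3, w5}; Diamond Box p there: w1:F, w2:F, w3:F, w5:F. ✗
w3: successors {w0, w1, w2, w3, w4, w6}; Diamond Box p there: w0:F, w1:F, w2:F, w3:F, w4:F, w6:F. ✗
w4: successors {w2, w4, w5, w6}; Diamond Box p there: w2:F, w4:F, w5:F, w6:F. ✗
w5: successors {w0, w1, w2, w3, w4, w5}; Diamond Box p there: w0:F, w1:F, w2:F, w3:F, w4:F, w5:F. ✗
w6: successors {w0, w6}; Diamond Box p there: w0:F, w6:F. ✗
— 0 worlds.
For Diamond Diamond Diamond not q:
w0: successors {w1, w4}; Diamond Diamond not q there: w1:T, w4:T. ✓
w1: successors {w0, w1, w2, w3, w4}; Diamond Diamond not q there: w0:T, w1:T, w2:T, w3:T, w4:T. ✓
w2: successors {w1, w2, w3, w5}; Diamond Diamond not q there: w1:T, w2:T, w3:T, w5:T. ✓
w3: successors {w0, w1, w2, w3, w4, w6}; Diamond Diamond not q there: w0:T, w1:T, w2:T, w3:T, w4:T, w6:F. ✓
w4: successors {w2, w4, w5, w6}; Diamond Diamond not q there: w2:T, w4:T, w5:T, w6:F. ✓
w5: successors {w0, w1, w2, w3, w4, w5}; Diamond Diamond not q there: w0:T, w1:T, w2:T, w3:T, w4:T, w5:T. ✓
w6: successors {w0, w6}; Diamond Diamond not q there: w0:T, w6:F. ✓
— 7 worlds.

0 and 7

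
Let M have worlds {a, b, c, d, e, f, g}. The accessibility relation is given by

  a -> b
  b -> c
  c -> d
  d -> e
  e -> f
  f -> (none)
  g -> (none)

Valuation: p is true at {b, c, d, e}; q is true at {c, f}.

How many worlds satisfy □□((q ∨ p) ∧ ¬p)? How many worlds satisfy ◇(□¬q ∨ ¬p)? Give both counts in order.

4 and 3

For □□((q ∨ p) ∧ ¬p):
a: successors {b}; □((q ∨ p) ∧ ¬p) there: b:F. ✗
b: successors {c}; □((q ∨ p) ∧ ¬p) there: c:F. ✗
c: successors {d}; □((q ∨ p) ∧ ¬p) there: d:F. ✗
d: successors {e}; □((q ∨ p) ∧ ¬p) there: e:T. ✓
e: successors {f}; □((q ∨ p) ∧ ¬p) there: f:T. ✓
f: no successors, so □□((q ∨ p) ∧ ¬p) holds vacuously. ✓
g: no successors, so □□((q ∨ p) ∧ ¬p) holds vacuously. ✓
— 4 worlds.
For ◇(□¬q ∨ ¬p):
a: successors {b}; □¬q ∨ ¬p there: b:F. ✗
b: successors {c}; □¬q ∨ ¬p there: c:T. ✓
c: successors {d}; □¬q ∨ ¬p there: d:T. ✓
d: successors {e}; □¬q ∨ ¬p there: e:F. ✗
e: successors {f}; □¬q ∨ ¬p there: f:T. ✓
f: no successors, so ◇(□¬q ∨ ¬p) fails. ✗
g: no successors, so ◇(□¬q ∨ ¬p) fails. ✗
— 3 worlds.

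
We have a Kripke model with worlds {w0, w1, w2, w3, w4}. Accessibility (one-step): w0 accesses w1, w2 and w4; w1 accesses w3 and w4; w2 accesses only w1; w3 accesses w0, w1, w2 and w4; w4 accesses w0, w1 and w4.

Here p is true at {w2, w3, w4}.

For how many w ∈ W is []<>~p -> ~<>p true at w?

w0: []<>~p is F, ~<>p is F. ✓
w1: []<>~p is T, ~<>p is F. ✗
w2: []<>~p is F, ~<>p is T. ✓
w3: []<>~p is F, ~<>p is F. ✓
w4: []<>~p is F, ~<>p is F. ✓
Satisfying worlds: {w0, w2, w3, w4}.

4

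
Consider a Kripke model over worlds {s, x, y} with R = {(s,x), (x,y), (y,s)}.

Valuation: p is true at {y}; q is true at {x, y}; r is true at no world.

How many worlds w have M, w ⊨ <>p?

1

s: successors {x}; p there: x:F. ✗
x: successors {y}; p there: y:T. ✓
y: successors {s}; p there: s:F. ✗
Satisfying worlds: {x}.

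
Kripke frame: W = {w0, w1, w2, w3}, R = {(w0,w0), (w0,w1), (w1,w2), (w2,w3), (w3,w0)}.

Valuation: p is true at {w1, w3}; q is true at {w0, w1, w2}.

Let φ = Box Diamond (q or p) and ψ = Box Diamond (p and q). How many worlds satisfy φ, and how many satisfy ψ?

4 and 1

For Box Diamond (q or p):
w0: successors {w0, w1}; Diamond (q or p) there: w0:T, w1:T. ✓
w1: successors {w2}; Diamond (q or p) there: w2:T. ✓
w2: successors {w3}; Diamond (q or p) there: w3:T. ✓
w3: successors {w0}; Diamond (q or p) there: w0:T. ✓
— 4 worlds.
For Box Diamond (p and q):
w0: successors {w0, w1}; Diamond (p and q) there: w0:T, w1:F. ✗
w1: successors {w2}; Diamond (p and q) there: w2:F. ✗
w2: successors {w3}; Diamond (p and q) there: w3:F. ✗
w3: successors {w0}; Diamond (p and q) there: w0:T. ✓
— 1 world.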